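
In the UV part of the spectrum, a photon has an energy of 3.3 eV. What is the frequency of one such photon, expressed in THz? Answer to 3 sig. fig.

(h = 6.62607015e-34 J·s, 1 eV = 1.602176634e-19 J.)
First convert: E = 3.3 eV = 5.2872e-19 J.
For a photon f = E/h, so f = 7.979e14 Hz.
Converting to THz: f = 797.9 THz ≈ 798 THz.

798 THz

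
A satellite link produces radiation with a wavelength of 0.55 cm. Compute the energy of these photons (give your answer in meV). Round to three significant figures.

0.225 meV

Convert to SI: λ = 0.55 cm = 0.0055 m.
Since E = hc/λ for a photon, E = 3.612 × 10^-23 J.
Converting to meV: E = 0.2254 meV ≈ 0.225 meV.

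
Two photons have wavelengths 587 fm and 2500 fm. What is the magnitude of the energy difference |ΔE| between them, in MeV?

1.62 MeV

Using E = hc/λ: E₁ = 3.384 × 10^-13 J, E₂ = 7.946 × 10^-14 J.
|ΔE| = |3.384 × 10^-13 − 7.946 × 10^-14| = 2.59 × 10^-13 J = 1.62 MeV.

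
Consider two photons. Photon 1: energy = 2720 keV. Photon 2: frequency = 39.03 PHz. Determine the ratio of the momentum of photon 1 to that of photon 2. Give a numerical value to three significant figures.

1.69 × 10^4

p_1 = 1.454 × 10^-21 kg·m/s (from energy = 2720 keV, via p = E/c).
p_2 = 8.626 × 10^-26 kg·m/s (from frequency = 39.03 PHz, via p = hf/c).
Ratio = 1.454 × 10^-21 / 8.626 × 10^-26 = 1.69 × 10^4.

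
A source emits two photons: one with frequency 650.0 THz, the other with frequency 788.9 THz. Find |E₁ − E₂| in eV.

0.574 eV

Using E = hf: E₁ = 4.3069e-19 J, E₂ = 5.2273e-19 J.
|ΔE| = |4.3069e-19 − 5.2273e-19| = 9.20e-20 J = 0.574 eV.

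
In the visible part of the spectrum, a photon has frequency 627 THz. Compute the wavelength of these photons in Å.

4780 Å

Convert to SI: f = 627 THz = 6.27e14 Hz.
For a photon λ = c/f, so λ = 4.781e-7 m.
Converting to Å: λ = 4781 Å ≈ 4780 Å.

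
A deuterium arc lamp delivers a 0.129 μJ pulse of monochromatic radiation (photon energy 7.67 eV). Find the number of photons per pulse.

Per-photon energy: E = 1.229 × 10^-18 J (from energy = 7.67 eV).
N = E_total / E_photon = 1.29 × 10^-7 J / 1.229 × 10^-18 J = 1.05 × 10^11.

1.05 × 10^11 photons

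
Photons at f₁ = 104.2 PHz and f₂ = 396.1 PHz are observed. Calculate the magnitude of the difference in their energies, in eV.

Using E = hf: E₁ = 6.9044 × 10^-17 J, E₂ = 2.6246 × 10^-16 J.
|ΔE| = |6.9044 × 10^-17 − 2.6246 × 10^-16| = 1.93 × 10^-16 J = 1210 eV.

1210 eV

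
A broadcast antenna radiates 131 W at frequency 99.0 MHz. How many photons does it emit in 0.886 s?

1.77 × 10^27 photons

Total energy: E_total = P·t = 131 × 0.886 = 116.1 J.
Per-photon energy: E = 6.560 × 10^-26 J.
N = E_total / E_photon = 1.77 × 10^27.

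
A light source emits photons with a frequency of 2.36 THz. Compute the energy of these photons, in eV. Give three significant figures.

In SI units: f = 2.36 THz = 2.36·10^12 Hz.
The photon relation is E = hf, giving E = 1.564·10^-21 J.
Converting to eV: E = 0.009760 eV ≈ 9.76·10^-3 eV.

9.76·10^-3 eV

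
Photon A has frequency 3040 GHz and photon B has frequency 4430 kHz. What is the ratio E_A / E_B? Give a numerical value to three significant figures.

E_A = 2.014·10^-21 J (from frequency = 3040 GHz, via E = hf).
E_B = 2.935·10^-27 J (from frequency = 4430 kHz, via E = hf).
Ratio = 2.014·10^-21 / 2.935·10^-27 = 6.86·10^5.

6.86·10^5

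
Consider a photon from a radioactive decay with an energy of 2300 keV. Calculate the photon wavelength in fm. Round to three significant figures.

(h = 6.62607015e-34 J·s, c = 2.99792458e8 m/s, 1 eV = 1.602176634e-19 J.)
In SI units: E = 2300 keV = 3.6850e-13 J.
Apply λ = hc/E: λ = 5.391e-13 m.
Converting to fm: λ = 539.1 fm ≈ 539 fm.

539 fm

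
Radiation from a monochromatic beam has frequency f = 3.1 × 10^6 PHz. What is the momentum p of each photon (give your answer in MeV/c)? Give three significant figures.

12.8 MeV/c

Convert to SI: f = 3.1 × 10^6 PHz = 3.1 × 10^21 Hz.
The photon relation is p = hf/c, giving p = 6.852 × 10^-21 kg·m/s.
Converting to MeV/c: p = 12.82 MeV/c ≈ 12.8 MeV/c.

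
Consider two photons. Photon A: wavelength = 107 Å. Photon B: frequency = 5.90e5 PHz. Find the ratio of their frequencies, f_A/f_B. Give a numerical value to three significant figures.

f_A = 2.802e16 Hz (from wavelength = 107 Å, via f = c/λ).
f_B = 5.900e20 Hz (from frequency = 5.90e5 PHz, via f given directly).
Ratio = 2.802e16 / 5.900e20 = 4.75e-5.

4.75e-5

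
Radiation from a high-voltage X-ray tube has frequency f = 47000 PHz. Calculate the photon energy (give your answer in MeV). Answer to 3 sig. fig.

First convert: f = 47000 PHz = 4.70·10^19 Hz.
Apply E = hf: E = 3.114·10^-14 J.
Converting to MeV: E = 0.1944 MeV ≈ 0.194 MeV.

0.194 MeV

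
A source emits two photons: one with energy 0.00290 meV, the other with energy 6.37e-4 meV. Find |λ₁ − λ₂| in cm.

152 cm

Using λ = hc/E: λ₁ = 0.4275 m, λ₂ = 1.946 m.
|Δλ| = |0.4275 − 1.946| = 1.52 m = 152 cm.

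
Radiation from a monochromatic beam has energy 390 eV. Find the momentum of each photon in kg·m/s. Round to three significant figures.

In SI units: E = 390 eV = 6.2485e-17 J.
For a photon p = E/c, so p = 2.084e-25 kg·m/s.
So p ≈ 2.08e-25 kg·m/s.

2.08e-25 kg·m/s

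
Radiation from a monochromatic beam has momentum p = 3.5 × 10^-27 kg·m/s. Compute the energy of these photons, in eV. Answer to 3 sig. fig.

6.55 eV

Since E = pc for a photon, E = 1.049 × 10^-18 J.
Converting to eV: E = 6.549 eV ≈ 6.55 eV.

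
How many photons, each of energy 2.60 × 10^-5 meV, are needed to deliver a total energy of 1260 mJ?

3.02 × 10^26 photons

Per-photon energy: E = 4.166 × 10^-27 J (from energy = 2.60 × 10^-5 meV).
N = E_total / E_photon = 1.26 J / 4.166 × 10^-27 J = 3.02 × 10^26.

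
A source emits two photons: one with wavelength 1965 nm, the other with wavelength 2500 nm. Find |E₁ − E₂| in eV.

0.135 eV

Using E = hc/λ: E₁ = 1.0109 × 10^-19 J, E₂ = 7.9458 × 10^-20 J.
|ΔE| = |1.0109 × 10^-19 − 7.9458 × 10^-20| = 2.16 × 10^-20 J = 0.135 eV.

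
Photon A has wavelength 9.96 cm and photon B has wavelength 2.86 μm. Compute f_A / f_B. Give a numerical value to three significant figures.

f_A = 3.010 × 10^9 Hz (from wavelength = 9.96 cm, via f = c/λ).
f_B = 1.048 × 10^14 Hz (from wavelength = 2.86 μm, via f = c/λ).
Ratio = 3.010 × 10^9 / 1.048 × 10^14 = 2.87 × 10^-5.

2.87 × 10^-5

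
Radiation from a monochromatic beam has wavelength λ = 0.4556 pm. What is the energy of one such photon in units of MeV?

2.72 MeV

In SI units: λ = 0.4556 pm = 4.556 × 10^-13 m.
The photon relation is E = hc/λ, giving E = 4.360 × 10^-13 J.
Converting to MeV: E = 2.721 MeV ≈ 2.72 MeV.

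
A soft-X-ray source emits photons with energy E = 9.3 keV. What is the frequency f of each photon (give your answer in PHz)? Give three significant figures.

2250 PHz

Use h = 6.62607015 × 10^-34 J·s, 1 eV = 1.602176634 × 10^-19 J.
First convert: E = 9.3 keV = 1.4900 × 10^-15 J.
Apply f = E/h: f = 2.249 × 10^18 Hz.
Converting to PHz: f = 2249 PHz ≈ 2250 PHz.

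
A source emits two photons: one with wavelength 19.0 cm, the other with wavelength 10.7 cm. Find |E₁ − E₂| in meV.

5.06e-3 meV

Using E = hc/λ: E₁ = 1.045e-24 J, E₂ = 1.856e-24 J.
|ΔE| = |1.045e-24 − 1.856e-24| = 8.11e-25 J = 5.06e-3 meV.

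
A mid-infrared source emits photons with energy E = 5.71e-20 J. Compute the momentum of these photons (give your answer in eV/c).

0.356 eV/c

The photon relation is p = E/c, giving p = 1.905e-28 kg·m/s.
Converting to eV/c: p = 0.3564 eV/c ≈ 0.356 eV/c.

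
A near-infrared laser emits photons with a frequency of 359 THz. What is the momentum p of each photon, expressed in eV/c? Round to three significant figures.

Convert to SI: f = 359 THz = 3.59 × 10^14 Hz.
For a photon p = hf/c, so p = 7.935 × 10^-28 kg·m/s.
Converting to eV/c: p = 1.485 eV/c ≈ 1.48 eV/c.

1.48 eV/c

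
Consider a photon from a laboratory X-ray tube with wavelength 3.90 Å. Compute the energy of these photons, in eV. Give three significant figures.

3180 eV

(h = 6.62607015 × 10^-34 J·s, c = 2.99792458 × 10^8 m/s, 1 eV = 1.602176634 × 10^-19 J.)
First convert: λ = 3.90 Å = 3.90 × 10^-10 m.
For a photon E = hc/λ, so E = 5.093 × 10^-16 J.
Converting to eV: E = 3179 eV ≈ 3180 eV.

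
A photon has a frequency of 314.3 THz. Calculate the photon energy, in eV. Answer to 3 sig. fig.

1.30 eV

Convert to SI: f = 314.3 THz = 3.143·10^14 Hz.
For a photon E = hf, so E = 2.083·10^-19 J.
Converting to eV: E = 1.300 eV ≈ 1.30 eV.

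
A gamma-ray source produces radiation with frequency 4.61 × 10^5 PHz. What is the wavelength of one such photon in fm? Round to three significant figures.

650 fm

Take c = 2.99792458 × 10^8 m/s.
In SI units: f = 4.61 × 10^5 PHz = 4.61 × 10^20 Hz.
The photon relation is λ = c/f, giving λ = 6.503 × 10^-13 m.
Converting to fm: λ = 650.3 fm ≈ 650 fm.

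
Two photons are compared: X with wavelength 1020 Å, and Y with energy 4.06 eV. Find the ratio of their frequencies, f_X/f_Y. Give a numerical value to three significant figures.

f_X = 2.939·10^15 Hz (from wavelength = 1020 Å, via f = c/λ).
f_Y = 9.817·10^14 Hz (from energy = 4.06 eV, via f = E/h).
Ratio = 2.939·10^15 / 9.817·10^14 = 2.99.

2.99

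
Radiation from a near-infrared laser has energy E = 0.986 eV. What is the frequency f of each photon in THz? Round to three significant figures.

Use h = 6.62607015 × 10^-34 J·s, 1 eV = 1.602176634 × 10^-19 J.
First convert: E = 0.986 eV = 1.5797 × 10^-19 J.
Apply f = E/h: f = 2.384 × 10^14 Hz.
Converting to THz: f = 238.4 THz ≈ 238 THz.

238 THz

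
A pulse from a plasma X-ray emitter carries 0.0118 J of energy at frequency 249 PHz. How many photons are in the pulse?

7.15e13 photons

Per-photon energy: E = 1.650e-16 J (from frequency = 249 PHz).
N = E_total / E_photon = 0.0118 J / 1.650e-16 J = 7.15e13.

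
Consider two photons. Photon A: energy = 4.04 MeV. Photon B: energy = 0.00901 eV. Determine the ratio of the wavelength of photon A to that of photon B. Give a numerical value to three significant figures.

2.23 × 10^-9

λ_A = 3.069 × 10^-13 m (from energy = 4.04 MeV, via λ = hc/E).
λ_B = 1.376 × 10^-4 m (from energy = 0.00901 eV, via λ = hc/E).
Ratio = 3.069 × 10^-13 / 1.376 × 10^-4 = 2.23 × 10^-9.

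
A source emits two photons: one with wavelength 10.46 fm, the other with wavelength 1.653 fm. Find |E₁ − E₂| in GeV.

0.632 GeV

Using E = hc/λ: E₁ = 1.8991·10^-11 J, E₂ = 1.2017·10^-10 J.
|ΔE| = |1.8991·10^-11 − 1.2017·10^-10| = 1.01·10^-10 J = 0.632 GeV.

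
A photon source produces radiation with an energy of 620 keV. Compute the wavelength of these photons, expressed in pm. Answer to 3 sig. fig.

2.00 pm

Use h = 6.62607015·10^-34 J·s, c = 2.99792458·10^8 m/s, 1 eV = 1.602176634·10^-19 J.
First convert: E = 620 keV = 9.9335·10^-14 J.
Apply λ = hc/E: λ = 2.000·10^-12 m.
Converting to pm: λ = 2.000 pm ≈ 2.00 pm.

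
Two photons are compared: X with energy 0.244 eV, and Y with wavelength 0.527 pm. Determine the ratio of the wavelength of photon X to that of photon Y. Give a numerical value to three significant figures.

9.64 × 10^6

λ_X = 5.081 × 10^-6 m (from energy = 0.244 eV, via λ = hc/E).
λ_Y = 5.270 × 10^-13 m (from wavelength = 0.527 pm, via λ given directly).
Ratio = 5.081 × 10^-6 / 5.270 × 10^-13 = 9.64 × 10^6.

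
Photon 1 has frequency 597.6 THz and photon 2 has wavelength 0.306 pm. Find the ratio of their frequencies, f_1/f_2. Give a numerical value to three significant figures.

6.10 × 10^-7

f_1 = 5.976 × 10^14 Hz (from frequency = 597.6 THz, via f given directly).
f_2 = 9.797 × 10^20 Hz (from wavelength = 0.306 pm, via f = c/λ).
Ratio = 5.976 × 10^14 / 9.797 × 10^20 = 6.10 × 10^-7.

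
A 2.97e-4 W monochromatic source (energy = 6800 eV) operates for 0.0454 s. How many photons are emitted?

Total energy: E_total = P·t = 2.97e-4 × 0.0454 = 1.348e-5 J.
Per-photon energy: E = 1.089e-15 J.
N = E_total / E_photon = 1.24e10.

1.24e10 photons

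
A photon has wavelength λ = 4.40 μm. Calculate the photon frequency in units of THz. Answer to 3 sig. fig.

68.1 THz

Take c = 2.99792458 × 10^8 m/s.
First convert: λ = 4.40 μm = 4.40 × 10^-6 m.
For a photon f = c/λ, so f = 6.813 × 10^13 Hz.
Converting to THz: f = 68.13 THz ≈ 68.1 THz.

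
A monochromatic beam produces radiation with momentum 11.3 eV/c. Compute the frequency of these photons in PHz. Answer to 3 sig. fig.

Take h = 6.62607015 × 10^-34 J·s, c = 2.99792458 × 10^8 m/s, 1 eV = 1.602176634 × 10^-19 J.
First convert: p = 11.3 eV/c = 6.0390 × 10^-27 kg·m/s.
For a photon f = pc/h, so f = 2.732 × 10^15 Hz.
Converting to PHz: f = 2.732 PHz ≈ 2.73 PHz.

2.73 PHz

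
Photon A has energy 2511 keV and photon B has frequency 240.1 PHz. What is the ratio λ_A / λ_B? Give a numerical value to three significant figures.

λ_A = 4.938 × 10^-13 m (from energy = 2511 keV, via λ = hc/E).
λ_B = 1.249 × 10^-9 m (from frequency = 240.1 PHz, via λ = c/f).
Ratio = 4.938 × 10^-13 / 1.249 × 10^-9 = 3.95 × 10^-4.

3.95 × 10^-4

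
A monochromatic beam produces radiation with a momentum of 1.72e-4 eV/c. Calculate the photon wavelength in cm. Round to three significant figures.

0.721 cm

In SI units: p = 1.72e-4 eV/c = 9.1922e-32 kg·m/s.
Apply λ = h/p: λ = 0.007208 m.
Converting to cm: λ = 0.7208 cm ≈ 0.721 cm.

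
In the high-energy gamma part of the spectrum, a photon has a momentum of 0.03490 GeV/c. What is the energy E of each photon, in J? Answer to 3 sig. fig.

5.59·10^-12 J

Convert to SI: p = 0.03490 GeV/c = 1.8652·10^-20 kg·m/s.
The photon relation is E = pc, giving E = 5.592·10^-12 J.
So E ≈ 5.59·10^-12 J.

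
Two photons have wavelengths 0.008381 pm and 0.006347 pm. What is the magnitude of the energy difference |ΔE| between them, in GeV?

0.0474 GeV

Using E = hc/λ: E₁ = 2.3702·10^-11 J, E₂ = 3.1297·10^-11 J.
|ΔE| = |2.3702·10^-11 − 3.1297·10^-11| = 7.60·10^-12 J = 0.0474 GeV.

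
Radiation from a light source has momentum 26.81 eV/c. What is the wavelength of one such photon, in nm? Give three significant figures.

First convert: p = 26.81 eV/c = 1.4328e-26 kg·m/s.
The photon relation is λ = h/p, giving λ = 4.625e-8 m.
Converting to nm: λ = 46.25 nm ≈ 46.2 nm.

46.2 nm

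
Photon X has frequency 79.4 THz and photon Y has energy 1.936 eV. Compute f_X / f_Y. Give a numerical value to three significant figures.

0.170

f_X = 7.940e13 Hz (from frequency = 79.4 THz, via f given directly).
f_Y = 4.681e14 Hz (from energy = 1.936 eV, via f = E/h).
Ratio = 7.940e13 / 4.681e14 = 0.170.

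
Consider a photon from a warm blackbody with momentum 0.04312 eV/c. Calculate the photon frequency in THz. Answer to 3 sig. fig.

10.4 THz

In SI units: p = 0.04312 eV/c = 2.3045 × 10^-29 kg·m/s.
The photon relation is f = pc/h, giving f = 1.043 × 10^13 Hz.
Converting to THz: f = 10.43 THz ≈ 10.4 THz.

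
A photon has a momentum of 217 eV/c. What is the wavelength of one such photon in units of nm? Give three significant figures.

Convert to SI: p = 217 eV/c = 1.1597e-25 kg·m/s.
For a photon λ = h/p, so λ = 5.714e-9 m.
Converting to nm: λ = 5.714 nm ≈ 5.71 nm.

5.71 nm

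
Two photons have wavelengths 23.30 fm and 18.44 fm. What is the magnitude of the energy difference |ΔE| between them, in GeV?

Using E = hc/λ: E₁ = 8.5255e-12 J, E₂ = 1.0772e-11 J.
|ΔE| = |8.5255e-12 − 1.0772e-11| = 2.25e-12 J = 0.0140 GeV.

0.0140 GeV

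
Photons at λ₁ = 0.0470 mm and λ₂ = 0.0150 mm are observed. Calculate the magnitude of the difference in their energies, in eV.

Using E = hc/λ: E₁ = 4.226·10^-21 J, E₂ = 1.324·10^-20 J.
|ΔE| = |4.226·10^-21 − 1.324·10^-20| = 9.02·10^-21 J = 0.0563 eV.

0.0563 eV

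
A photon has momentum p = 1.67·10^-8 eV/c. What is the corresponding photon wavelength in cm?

First convert: p = 1.67·10^-8 eV/c = 8.9250·10^-36 kg·m/s.
Apply λ = h/p: λ = 74.24 m.
Converting to cm: λ = 7424 cm ≈ 7420 cm.

7420 cm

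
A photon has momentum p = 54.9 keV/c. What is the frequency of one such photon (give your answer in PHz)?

1.33·10^4 PHz

Use h = 6.62607015·10^-34 J·s, c = 2.99792458·10^8 m/s, 1 eV = 1.602176634·10^-19 J.
Convert to SI: p = 54.9 keV/c = 2.9340·10^-23 kg·m/s.
The photon relation is f = pc/h, giving f = 1.327·10^19 Hz.
Converting to PHz: f = 13270 PHz ≈ 1.33·10^4 PHz.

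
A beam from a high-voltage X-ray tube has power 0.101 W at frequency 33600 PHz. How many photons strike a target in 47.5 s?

Total energy: E_total = P·t = 0.101 × 47.5 = 4.798 J.
Per-photon energy: E = 2.226·10^-14 J.
N = E_total / E_photon = 2.15·10^14.

2.15·10^14 photons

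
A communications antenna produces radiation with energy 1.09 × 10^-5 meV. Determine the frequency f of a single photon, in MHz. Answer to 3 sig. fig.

Convert to SI: E = 1.09 × 10^-5 meV = 1.7464 × 10^-27 J.
Apply f = E/h: f = 2.636 × 10^6 Hz.
Converting to MHz: f = 2.636 MHz ≈ 2.64 MHz.

2.64 MHz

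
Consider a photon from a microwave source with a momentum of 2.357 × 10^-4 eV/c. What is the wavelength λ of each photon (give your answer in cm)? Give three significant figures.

First convert: p = 2.357 × 10^-4 eV/c = 1.2596 × 10^-31 kg·m/s.
Since λ = h/p for a photon, λ = 0.005260 m.
Converting to cm: λ = 0.5260 cm ≈ 0.526 cm.

0.526 cm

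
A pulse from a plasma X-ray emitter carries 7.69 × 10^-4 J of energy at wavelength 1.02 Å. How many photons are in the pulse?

3.95 × 10^11 photons

Per-photon energy: E = 1.947 × 10^-15 J (from wavelength = 1.02 Å).
N = E_total / E_photon = 7.69 × 10^-4 J / 1.947 × 10^-15 J = 3.95 × 10^11.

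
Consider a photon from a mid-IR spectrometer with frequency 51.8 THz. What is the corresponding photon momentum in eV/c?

(h = 6.62607015 × 10^-34 J·s, c = 2.99792458 × 10^8 m/s, 1 eV = 1.602176634 × 10^-19 J.)
In SI units: f = 51.8 THz = 5.18 × 10^13 Hz.
Apply p = hf/c: p = 1.145 × 10^-28 kg·m/s.
Converting to eV/c: p = 0.2142 eV/c ≈ 0.214 eV/c.

0.214 eV/c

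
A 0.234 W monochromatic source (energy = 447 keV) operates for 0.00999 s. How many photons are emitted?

Total energy: E_total = P·t = 0.234 × 0.00999 = 0.002338 J.
Per-photon energy: E = 7.162 × 10^-14 J.
N = E_total / E_photon = 3.26 × 10^10.

3.26 × 10^10 photons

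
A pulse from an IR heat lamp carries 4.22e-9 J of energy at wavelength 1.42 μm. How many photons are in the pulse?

3.02e10 photons

Per-photon energy: E = 1.399e-19 J (from wavelength = 1.42 μm).
N = E_total / E_photon = 4.22e-9 J / 1.399e-19 J = 3.02e10.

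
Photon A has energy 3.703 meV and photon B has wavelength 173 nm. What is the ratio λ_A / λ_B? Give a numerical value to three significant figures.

1940

λ_A = 3.348e-4 m (from energy = 3.703 meV, via λ = hc/E).
λ_B = 1.730e-7 m (from wavelength = 173 nm, via λ given directly).
Ratio = 3.348e-4 / 1.730e-7 = 1940.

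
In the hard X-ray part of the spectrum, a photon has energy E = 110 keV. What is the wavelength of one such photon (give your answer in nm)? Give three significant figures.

0.0113 nm

First convert: E = 110 keV = 1.7624e-14 J.
Since λ = hc/E for a photon, λ = 1.127e-11 m.
Converting to nm: λ = 0.01127 nm ≈ 0.0113 nm.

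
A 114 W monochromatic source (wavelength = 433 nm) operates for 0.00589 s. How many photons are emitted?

1.46 × 10^18 photons

Total energy: E_total = P·t = 114 × 0.00589 = 0.6715 J.
Per-photon energy: E = 4.588 × 10^-19 J.
N = E_total / E_photon = 1.46 × 10^18.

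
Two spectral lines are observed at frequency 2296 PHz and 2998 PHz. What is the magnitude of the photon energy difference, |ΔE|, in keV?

Using E = hf: E₁ = 1.5213 × 10^-15 J, E₂ = 1.9865 × 10^-15 J.
|ΔE| = |1.5213 × 10^-15 − 1.9865 × 10^-15| = 4.65 × 10^-16 J = 2.90 keV.

2.90 keV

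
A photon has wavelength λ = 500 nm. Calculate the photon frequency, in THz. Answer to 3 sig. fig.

600 THz

Take c = 2.99792458 × 10^8 m/s.
In SI units: λ = 500 nm = 5.0 × 10^-7 m.
Apply f = c/λ: f = 5.996 × 10^14 Hz.
Converting to THz: f = 599.6 THz ≈ 600 THz.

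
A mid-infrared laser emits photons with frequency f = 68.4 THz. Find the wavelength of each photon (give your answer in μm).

Take c = 2.99792458 × 10^8 m/s.
First convert: f = 68.4 THz = 6.84 × 10^13 Hz.
Apply λ = c/f: λ = 4.383 × 10^-6 m.
Converting to μm: λ = 4.383 μm ≈ 4.38 μm.

4.38 μm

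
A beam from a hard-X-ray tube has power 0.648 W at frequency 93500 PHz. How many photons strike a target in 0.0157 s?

1.64e11 photons

Total energy: E_total = P·t = 0.648 × 0.0157 = 0.01017 J.
Per-photon energy: E = 6.195e-14 J.
N = E_total / E_photon = 1.64e11.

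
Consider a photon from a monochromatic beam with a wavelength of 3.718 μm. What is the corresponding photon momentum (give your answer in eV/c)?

0.333 eV/c

Take h = 6.62607015e-34 J·s, c = 2.99792458e8 m/s, 1 eV = 1.602176634e-19 J.
Convert to SI: λ = 3.718 μm = 3.718e-6 m.
For a photon p = h/λ, so p = 1.782e-28 kg·m/s.
Converting to eV/c: p = 0.3335 eV/c ≈ 0.333 eV/c.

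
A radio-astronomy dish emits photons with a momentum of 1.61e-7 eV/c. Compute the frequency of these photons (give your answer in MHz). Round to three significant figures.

(h = 6.62607015e-34 J·s, c = 2.99792458e8 m/s, 1 eV = 1.602176634e-19 J.)
In SI units: p = 1.61e-7 eV/c = 8.6043e-35 kg·m/s.
For a photon f = pc/h, so f = 3.893e7 Hz.
Converting to MHz: f = 38.93 MHz ≈ 38.9 MHz.

38.9 MHz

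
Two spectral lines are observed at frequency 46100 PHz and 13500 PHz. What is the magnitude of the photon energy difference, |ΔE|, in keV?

Using E = hf: E₁ = 3.055e-14 J, E₂ = 8.945e-15 J.
|ΔE| = |3.055e-14 − 8.945e-15| = 2.16e-14 J = 135 keV.

135 keV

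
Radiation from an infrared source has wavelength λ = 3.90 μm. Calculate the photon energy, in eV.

Take h = 6.62607015e-34 J·s, c = 2.99792458e8 m/s, 1 eV = 1.602176634e-19 J.
In SI units: λ = 3.90 μm = 3.90e-6 m.
The photon relation is E = hc/λ, giving E = 5.093e-20 J.
Converting to eV: E = 0.3179 eV ≈ 0.318 eV.

0.318 eV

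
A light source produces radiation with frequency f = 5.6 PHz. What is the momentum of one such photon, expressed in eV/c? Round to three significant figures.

23.2 eV/c

Use h = 6.62607015 × 10^-34 J·s, c = 2.99792458 × 10^8 m/s, 1 eV = 1.602176634 × 10^-19 J.
In SI units: f = 5.6 PHz = 5.6 × 10^15 Hz.
For a photon p = hf/c, so p = 1.238 × 10^-26 kg·m/s.
Converting to eV/c: p = 23.16 eV/c ≈ 23.2 eV/c.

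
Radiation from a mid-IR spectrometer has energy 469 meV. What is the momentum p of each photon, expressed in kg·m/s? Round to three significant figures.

(c = 2.99792458e8 m/s, 1 eV = 1.602176634e-19 J.)
Convert to SI: E = 469 meV = 7.5142e-20 J.
For a photon p = E/c, so p = 2.506e-28 kg·m/s.
So p ≈ 2.51e-28 kg·m/s.

2.51e-28 kg·m/s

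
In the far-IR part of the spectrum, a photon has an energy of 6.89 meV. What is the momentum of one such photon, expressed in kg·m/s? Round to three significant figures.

In SI units: E = 6.89 meV = 1.1039 × 10^-21 J.
The photon relation is p = E/c, giving p = 3.682 × 10^-30 kg·m/s.
So p ≈ 3.68 × 10^-30 kg·m/s.

3.68 × 10^-30 kg·m/s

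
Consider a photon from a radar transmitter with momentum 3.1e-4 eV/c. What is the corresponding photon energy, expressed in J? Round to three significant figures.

4.97e-23 J

Use c = 2.99792458e8 m/s, 1 eV = 1.602176634e-19 J.
First convert: p = 3.1e-4 eV/c = 1.6567e-31 kg·m/s.
For a photon E = pc, so E = 4.967e-23 J.
So E ≈ 4.97e-23 J.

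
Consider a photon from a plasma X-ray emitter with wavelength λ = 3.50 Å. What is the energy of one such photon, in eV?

3540 eV

Take h = 6.62607015·10^-34 J·s, c = 2.99792458·10^8 m/s, 1 eV = 1.602176634·10^-19 J.
First convert: λ = 3.50 Å = 3.50·10^-10 m.
Since E = hc/λ for a photon, E = 5.676·10^-16 J.
Converting to eV: E = 3542 eV ≈ 3540 eV.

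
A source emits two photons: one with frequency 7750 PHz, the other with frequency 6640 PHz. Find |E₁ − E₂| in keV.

4.59 keV

Using E = hf: E₁ = 5.135e-15 J, E₂ = 4.400e-15 J.
|ΔE| = |5.135e-15 − 4.400e-15| = 7.35e-16 J = 4.59 keV.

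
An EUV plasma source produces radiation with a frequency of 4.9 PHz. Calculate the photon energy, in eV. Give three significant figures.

20.3 eV

Convert to SI: f = 4.9 PHz = 4.9 × 10^15 Hz.
For a photon E = hf, so E = 3.247 × 10^-18 J.
Converting to eV: E = 20.26 eV ≈ 20.3 eV.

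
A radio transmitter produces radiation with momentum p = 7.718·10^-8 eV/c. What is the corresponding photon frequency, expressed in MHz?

Take h = 6.62607015·10^-34 J·s, c = 2.99792458·10^8 m/s, 1 eV = 1.602176634·10^-19 J.
Convert to SI: p = 7.718·10^-8 eV/c = 4.1247·10^-35 kg·m/s.
For a photon f = pc/h, so f = 1.866·10^7 Hz.
Converting to MHz: f = 18.66 MHz ≈ 18.7 MHz.

18.7 MHz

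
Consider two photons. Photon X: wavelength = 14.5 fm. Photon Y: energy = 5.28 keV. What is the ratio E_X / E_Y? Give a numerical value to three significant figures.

1.62 × 10^4

E_X = 1.370 × 10^-11 J (from wavelength = 14.5 fm, via E = hc/λ).
E_Y = 8.459 × 10^-16 J (from energy = 5.28 keV, via E given directly).
Ratio = 1.370 × 10^-11 / 8.459 × 10^-16 = 1.62 × 10^4.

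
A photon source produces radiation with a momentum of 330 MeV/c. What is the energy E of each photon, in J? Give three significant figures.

In SI units: p = 330 MeV/c = 1.7636 × 10^-19 kg·m/s.
The photon relation is E = pc, giving E = 5.287 × 10^-11 J.
So E ≈ 5.29 × 10^-11 J.

5.29 × 10^-11 J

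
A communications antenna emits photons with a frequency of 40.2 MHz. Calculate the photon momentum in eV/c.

1.66 × 10^-7 eV/c

(h = 6.62607015 × 10^-34 J·s, c = 2.99792458 × 10^8 m/s, 1 eV = 1.602176634 × 10^-19 J.)
In SI units: f = 40.2 MHz = 4.02 × 10^7 Hz.
Since p = hf/c for a photon, p = 8.885 × 10^-35 kg·m/s.
Converting to eV/c: p = 1.663 × 10^-7 eV/c ≈ 1.66 × 10^-7 eV/c.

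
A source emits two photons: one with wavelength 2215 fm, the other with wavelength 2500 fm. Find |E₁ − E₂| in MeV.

0.0638 MeV

Using E = hc/λ: E₁ = 8.9682 × 10^-14 J, E₂ = 7.9458 × 10^-14 J.
|ΔE| = |8.9682 × 10^-14 − 7.9458 × 10^-14| = 1.02 × 10^-14 J = 0.0638 MeV.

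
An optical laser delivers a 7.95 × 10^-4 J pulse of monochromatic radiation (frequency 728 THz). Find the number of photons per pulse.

1.65 × 10^15 photons

Per-photon energy: E = 4.824 × 10^-19 J (from frequency = 728 THz).
N = E_total / E_photon = 7.95 × 10^-4 J / 4.824 × 10^-19 J = 1.65 × 10^15.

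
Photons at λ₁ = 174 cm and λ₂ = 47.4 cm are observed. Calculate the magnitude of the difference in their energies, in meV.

1.90e-3 meV

Using E = hc/λ: E₁ = 1.142e-25 J, E₂ = 4.191e-25 J.
|ΔE| = |1.142e-25 − 4.191e-25| = 3.05e-25 J = 1.90e-3 meV.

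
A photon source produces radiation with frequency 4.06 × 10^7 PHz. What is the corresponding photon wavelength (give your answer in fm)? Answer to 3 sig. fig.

Use c = 2.99792458 × 10^8 m/s.
First convert: f = 4.06 × 10^7 PHz = 4.06 × 10^22 Hz.
Apply λ = c/f: λ = 7.384 × 10^-15 m.
Converting to fm: λ = 7.384 fm ≈ 7.38 fm.

7.38 fm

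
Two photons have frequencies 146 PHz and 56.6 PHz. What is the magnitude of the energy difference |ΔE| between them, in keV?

0.370 keV

Using E = hf: E₁ = 9.674 × 10^-17 J, E₂ = 3.750 × 10^-17 J.
|ΔE| = |9.674 × 10^-17 − 3.750 × 10^-17| = 5.92 × 10^-17 J = 0.370 keV.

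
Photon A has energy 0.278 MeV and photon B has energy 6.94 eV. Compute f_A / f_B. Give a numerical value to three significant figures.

4.01 × 10^4

f_A = 6.722 × 10^19 Hz (from energy = 0.278 MeV, via f = E/h).
f_B = 1.678 × 10^15 Hz (from energy = 6.94 eV, via f = E/h).
Ratio = 6.722 × 10^19 / 1.678 × 10^15 = 4.01 × 10^4.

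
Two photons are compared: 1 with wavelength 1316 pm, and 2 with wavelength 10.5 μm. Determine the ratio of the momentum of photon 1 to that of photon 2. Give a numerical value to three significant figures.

p_1 = 5.035 × 10^-25 kg·m/s (from wavelength = 1316 pm, via p = h/λ).
p_2 = 6.311 × 10^-29 kg·m/s (from wavelength = 10.5 μm, via p = h/λ).
Ratio = 5.035 × 10^-25 / 6.311 × 10^-29 = 7980.

7980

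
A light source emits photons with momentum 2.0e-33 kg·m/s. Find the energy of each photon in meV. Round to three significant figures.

3.74e-3 meV

Use c = 2.99792458e8 m/s, 1 eV = 1.602176634e-19 J.
The photon relation is E = pc, giving E = 5.996e-25 J.
Converting to meV: E = 0.003742 meV ≈ 3.74e-3 meV.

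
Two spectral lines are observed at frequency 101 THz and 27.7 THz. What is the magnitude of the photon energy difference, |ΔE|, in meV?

303 meV

Using E = hf: E₁ = 6.692 × 10^-20 J, E₂ = 1.835 × 10^-20 J.
|ΔE| = |6.692 × 10^-20 − 1.835 × 10^-20| = 4.86 × 10^-20 J = 303 meV.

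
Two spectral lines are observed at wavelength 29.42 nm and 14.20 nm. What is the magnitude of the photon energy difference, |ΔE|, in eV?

45.2 eV

Using E = hc/λ: E₁ = 6.7520e-18 J, E₂ = 1.3989e-17 J.
|ΔE| = |6.7520e-18 − 1.3989e-17| = 7.24e-18 J = 45.2 eV.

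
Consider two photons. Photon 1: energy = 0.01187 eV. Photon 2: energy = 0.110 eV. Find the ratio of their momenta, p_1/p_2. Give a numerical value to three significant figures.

p_1 = 6.344 × 10^-30 kg·m/s (from energy = 0.01187 eV, via p = E/c).
p_2 = 5.879 × 10^-29 kg·m/s (from energy = 0.110 eV, via p = E/c).
Ratio = 6.344 × 10^-30 / 5.879 × 10^-29 = 0.108.

0.108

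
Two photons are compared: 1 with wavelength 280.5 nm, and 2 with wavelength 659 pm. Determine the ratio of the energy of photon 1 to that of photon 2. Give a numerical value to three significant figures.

E_1 = 7.082 × 10^-19 J (from wavelength = 280.5 nm, via E = hc/λ).
E_2 = 3.014 × 10^-16 J (from wavelength = 659 pm, via E = hc/λ).
Ratio = 7.082 × 10^-19 / 3.014 × 10^-16 = 2.35 × 10^-3.

2.35 × 10^-3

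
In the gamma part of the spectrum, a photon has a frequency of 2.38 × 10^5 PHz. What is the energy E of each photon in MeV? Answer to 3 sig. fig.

Take h = 6.62607015 × 10^-34 J·s, 1 eV = 1.602176634 × 10^-19 J.
In SI units: f = 2.38 × 10^5 PHz = 2.38 × 10^20 Hz.
Since E = hf for a photon, E = 1.577 × 10^-13 J.
Converting to MeV: E = 0.9843 MeV ≈ 0.984 MeV.

0.984 MeV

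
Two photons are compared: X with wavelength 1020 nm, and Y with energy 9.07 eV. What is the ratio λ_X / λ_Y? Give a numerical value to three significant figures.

7.46

λ_X = 1.020 × 10^-6 m (from wavelength = 1020 nm, via λ given directly).
λ_Y = 1.367 × 10^-7 m (from energy = 9.07 eV, via λ = hc/E).
Ratio = 1.020 × 10^-6 / 1.367 × 10^-7 = 7.46.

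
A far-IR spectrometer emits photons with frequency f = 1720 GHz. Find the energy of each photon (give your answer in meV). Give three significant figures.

Use h = 6.62607015 × 10^-34 J·s, 1 eV = 1.602176634 × 10^-19 J.
In SI units: f = 1720 GHz = 1.72 × 10^12 Hz.
Apply E = hf: E = 1.140 × 10^-21 J.
Converting to meV: E = 7.113 meV ≈ 7.11 meV.

7.11 meV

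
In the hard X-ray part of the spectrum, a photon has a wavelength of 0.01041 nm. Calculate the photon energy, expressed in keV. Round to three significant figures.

(h = 6.62607015 × 10^-34 J·s, c = 2.99792458 × 10^8 m/s, 1 eV = 1.602176634 × 10^-19 J.)
In SI units: λ = 0.01041 nm = 1.041 × 10^-11 m.
Apply E = hc/λ: E = 1.908 × 10^-14 J.
Converting to keV: E = 119.1 keV ≈ 119 keV.

119 keV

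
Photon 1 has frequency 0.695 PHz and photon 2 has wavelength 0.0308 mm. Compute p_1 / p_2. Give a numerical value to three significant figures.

71.4

p_1 = 1.536 × 10^-27 kg·m/s (from frequency = 0.695 PHz, via p = hf/c).
p_2 = 2.151 × 10^-29 kg·m/s (from wavelength = 0.0308 mm, via p = h/λ).
Ratio = 1.536 × 10^-27 / 2.151 × 10^-29 = 71.4.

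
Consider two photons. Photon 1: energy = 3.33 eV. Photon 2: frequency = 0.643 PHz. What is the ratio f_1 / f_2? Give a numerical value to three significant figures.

f_1 = 8.052e14 Hz (from energy = 3.33 eV, via f = E/h).
f_2 = 6.430e14 Hz (from frequency = 0.643 PHz, via f given directly).
Ratio = 8.052e14 / 6.430e14 = 1.25.

1.25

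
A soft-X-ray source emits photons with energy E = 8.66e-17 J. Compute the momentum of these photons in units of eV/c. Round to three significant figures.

541 eV/c

For a photon p = E/c, so p = 2.889e-25 kg·m/s.
Converting to eV/c: p = 540.5 eV/c ≈ 541 eV/c.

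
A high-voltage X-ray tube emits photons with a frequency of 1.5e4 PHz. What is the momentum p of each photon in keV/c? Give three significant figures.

62.0 keV/c

(h = 6.62607015e-34 J·s, c = 2.99792458e8 m/s, 1 eV = 1.602176634e-19 J.)
In SI units: f = 1.5e4 PHz = 1.5e19 Hz.
For a photon p = hf/c, so p = 3.315e-23 kg·m/s.
Converting to keV/c: p = 62.04 keV/c ≈ 62.0 keV/c.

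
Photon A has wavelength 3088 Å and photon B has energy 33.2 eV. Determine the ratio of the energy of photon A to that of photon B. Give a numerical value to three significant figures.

0.121

E_A = 6.433e-19 J (from wavelength = 3088 Å, via E = hc/λ).
E_B = 5.319e-18 J (from energy = 33.2 eV, via E given directly).
Ratio = 6.433e-19 / 5.319e-18 = 0.121.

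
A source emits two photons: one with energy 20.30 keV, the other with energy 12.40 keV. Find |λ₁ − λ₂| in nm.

Using λ = hc/E: λ₁ = 6.1076e-11 m, λ₂ = 9.9987e-11 m.
|Δλ| = |6.1076e-11 − 9.9987e-11| = 3.89e-11 m = 0.0389 nm.

0.0389 nm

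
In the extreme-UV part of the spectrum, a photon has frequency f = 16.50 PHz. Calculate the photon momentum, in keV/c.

0.0682 keV/c

First convert: f = 16.50 PHz = 1.650 × 10^16 Hz.
For a photon p = hf/c, so p = 3.647 × 10^-26 kg·m/s.
Converting to keV/c: p = 0.06824 keV/c ≈ 0.0682 keV/c.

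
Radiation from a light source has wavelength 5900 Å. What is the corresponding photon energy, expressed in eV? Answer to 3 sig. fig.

2.10 eV

(h = 6.62607015e-34 J·s, c = 2.99792458e8 m/s, 1 eV = 1.602176634e-19 J.)
First convert: λ = 5900 Å = 5.9e-7 m.
Apply E = hc/λ: E = 3.367e-19 J.
Converting to eV: E = 2.101 eV ≈ 2.10 eV.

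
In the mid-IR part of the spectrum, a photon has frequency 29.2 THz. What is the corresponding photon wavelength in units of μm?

In SI units: f = 29.2 THz = 2.92e13 Hz.
For a photon λ = c/f, so λ = 1.027e-5 m.
Converting to μm: λ = 10.27 μm ≈ 10.3 μm.

10.3 μm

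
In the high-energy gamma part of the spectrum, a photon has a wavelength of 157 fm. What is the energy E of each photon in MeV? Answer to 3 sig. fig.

Use h = 6.62607015e-34 J·s, c = 2.99792458e8 m/s, 1 eV = 1.602176634e-19 J.
Convert to SI: λ = 157 fm = 1.57e-13 m.
For a photon E = hc/λ, so E = 1.265e-12 J.
Converting to MeV: E = 7.897 MeV ≈ 7.90 MeV.

7.90 MeV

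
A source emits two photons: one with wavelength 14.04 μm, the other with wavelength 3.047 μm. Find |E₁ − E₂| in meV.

Using E = hc/λ: E₁ = 1.4148·10^-20 J, E₂ = 6.5193·10^-20 J.
|ΔE| = |1.4148·10^-20 − 6.5193·10^-20| = 5.10·10^-20 J = 319 meV.

319 meV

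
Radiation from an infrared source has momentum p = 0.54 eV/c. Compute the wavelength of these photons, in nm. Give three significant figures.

2300 nm

First convert: p = 0.54 eV/c = 2.8859 × 10^-28 kg·m/s.
The photon relation is λ = h/p, giving λ = 2.296 × 10^-6 m.
Converting to nm: λ = 2296 nm ≈ 2300 nm.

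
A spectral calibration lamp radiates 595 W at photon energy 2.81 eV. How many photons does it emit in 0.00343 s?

Total energy: E_total = P·t = 595 × 0.00343 = 2.041 J.
Per-photon energy: E = 4.502 × 10^-19 J.
N = E_total / E_photon = 4.53 × 10^18.

4.53 × 10^18 photons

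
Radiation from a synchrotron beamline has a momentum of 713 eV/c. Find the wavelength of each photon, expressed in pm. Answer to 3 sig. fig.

1740 pm

Use h = 6.62607015e-34 J·s, c = 2.99792458e8 m/s, 1 eV = 1.602176634e-19 J.
First convert: p = 713 eV/c = 3.8105e-25 kg·m/s.
Apply λ = h/p: λ = 1.739e-9 m.
Converting to pm: λ = 1739 pm ≈ 1740 pm.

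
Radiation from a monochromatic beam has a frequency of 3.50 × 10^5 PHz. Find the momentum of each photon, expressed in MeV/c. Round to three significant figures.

Use h = 6.62607015 × 10^-34 J·s, c = 2.99792458 × 10^8 m/s, 1 eV = 1.602176634 × 10^-19 J.
Convert to SI: f = 3.50 × 10^5 PHz = 3.50 × 10^20 Hz.
Since p = hf/c for a photon, p = 7.736 × 10^-22 kg·m/s.
Converting to MeV/c: p = 1.447 MeV/c ≈ 1.45 MeV/c.

1.45 MeV/c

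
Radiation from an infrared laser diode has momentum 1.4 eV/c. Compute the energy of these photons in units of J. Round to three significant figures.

2.24 × 10^-19 J

Use c = 2.99792458 × 10^8 m/s, 1 eV = 1.602176634 × 10^-19 J.
First convert: p = 1.4 eV/c = 7.4820 × 10^-28 kg·m/s.
Since E = pc for a photon, E = 2.243 × 10^-19 J.
So E ≈ 2.24 × 10^-19 J.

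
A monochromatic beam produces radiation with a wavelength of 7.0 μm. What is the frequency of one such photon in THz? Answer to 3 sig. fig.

42.8 THz

First convert: λ = 7.0 μm = 7.0e-6 m.
Apply f = c/λ: f = 4.283e13 Hz.
Converting to THz: f = 42.83 THz ≈ 42.8 THz.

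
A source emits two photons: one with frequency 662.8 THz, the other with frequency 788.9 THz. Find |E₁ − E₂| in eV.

Using E = hf: E₁ = 4.3918 × 10^-19 J, E₂ = 5.2273 × 10^-19 J.
|ΔE| = |4.3918 × 10^-19 − 5.2273 × 10^-19| = 8.36 × 10^-20 J = 0.522 eV.

0.522 eV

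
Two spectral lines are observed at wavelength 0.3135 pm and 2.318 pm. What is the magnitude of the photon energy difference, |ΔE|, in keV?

Using E = hc/λ: E₁ = 6.3364e-13 J, E₂ = 8.5697e-14 J.
|ΔE| = |6.3364e-13 − 8.5697e-14| = 5.48e-13 J = 3420 keV.

3420 keV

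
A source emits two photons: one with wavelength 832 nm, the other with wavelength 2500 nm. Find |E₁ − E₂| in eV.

0.994 eV

Using E = hc/λ: E₁ = 2.388e-19 J, E₂ = 7.946e-20 J.
|ΔE| = |2.388e-19 − 7.946e-20| = 1.59e-19 J = 0.994 eV.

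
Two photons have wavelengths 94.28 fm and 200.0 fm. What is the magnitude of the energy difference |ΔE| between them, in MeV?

Using E = hc/λ: E₁ = 2.1070 × 10^-12 J, E₂ = 9.9322 × 10^-13 J.
|ΔE| = |2.1070 × 10^-12 − 9.9322 × 10^-13| = 1.11 × 10^-12 J = 6.95 MeV.

6.95 MeV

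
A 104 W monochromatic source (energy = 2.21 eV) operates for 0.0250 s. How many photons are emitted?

7.34 × 10^18 photons

Total energy: E_total = P·t = 104 × 0.0250 = 2.600 J.
Per-photon energy: E = 3.541 × 10^-19 J.
N = E_total / E_photon = 7.34 × 10^18.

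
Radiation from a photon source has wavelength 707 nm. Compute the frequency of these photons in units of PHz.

(c = 2.99792458 × 10^8 m/s.)
First convert: λ = 707 nm = 7.07 × 10^-7 m.
For a photon f = c/λ, so f = 4.240 × 10^14 Hz.
Converting to PHz: f = 0.4240 PHz ≈ 0.424 PHz.

0.424 PHz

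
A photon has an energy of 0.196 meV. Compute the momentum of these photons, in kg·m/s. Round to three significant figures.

Take c = 2.99792458·10^8 m/s, 1 eV = 1.602176634·10^-19 J.
In SI units: E = 0.196 meV = 3.1403·10^-23 J.
For a photon p = E/c, so p = 1.047·10^-31 kg·m/s.
So p ≈ 1.05·10^-31 kg·m/s.

1.05·10^-31 kg·m/s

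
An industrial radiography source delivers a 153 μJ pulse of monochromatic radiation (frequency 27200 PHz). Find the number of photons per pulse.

Per-photon energy: E = 1.802e-14 J (from frequency = 27200 PHz).
N = E_total / E_photon = 1.53e-4 J / 1.802e-14 J = 8.49e9.

8.49e9 photons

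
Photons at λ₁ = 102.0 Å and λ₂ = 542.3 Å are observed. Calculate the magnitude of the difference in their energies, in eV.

Using E = hc/λ: E₁ = 1.9475 × 10^-17 J, E₂ = 3.6630 × 10^-18 J.
|ΔE| = |1.9475 × 10^-17 − 3.6630 × 10^-18| = 1.58 × 10^-17 J = 98.7 eV.

98.7 eV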